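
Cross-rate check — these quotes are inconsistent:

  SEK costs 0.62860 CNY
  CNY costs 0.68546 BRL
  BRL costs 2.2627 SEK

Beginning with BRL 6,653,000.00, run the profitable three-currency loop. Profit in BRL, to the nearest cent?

Profit: BRL 170,921.99

Profitable loop is BRL → CNY → SEK → BRL:
BRL 6,653,000.00 ÷ 0.68546 = CNY 9,705,890.93
CNY 9,705,890.93 ÷ 0.62860 = SEK 15,440,488.28
SEK 15,440,488.28 ÷ 2.2627 = BRL 6,823,921.99
Profit = BRL 6,823,921.99 − BRL 6,653,000.00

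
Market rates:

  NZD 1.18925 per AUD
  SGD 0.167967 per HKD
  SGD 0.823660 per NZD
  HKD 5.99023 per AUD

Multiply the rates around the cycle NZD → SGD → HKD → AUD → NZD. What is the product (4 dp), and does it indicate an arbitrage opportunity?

0.9735 (arbitrage exists)

Around NZD → SGD → HKD → AUD → NZD: 1 × 0.823660 ÷ 0.167967 ÷ 5.99023 × 1.18925 = 0.973540
Product < 1; profitable direction is NZD → AUD → HKD → SGD → NZD.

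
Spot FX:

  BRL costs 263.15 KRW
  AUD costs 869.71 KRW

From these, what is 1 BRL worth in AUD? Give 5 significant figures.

1 BRL × 263.15 = 263.15 KRW
263.15 KRW ÷ 869.71 = 0.302572 AUD

BRL/AUD = 0.30257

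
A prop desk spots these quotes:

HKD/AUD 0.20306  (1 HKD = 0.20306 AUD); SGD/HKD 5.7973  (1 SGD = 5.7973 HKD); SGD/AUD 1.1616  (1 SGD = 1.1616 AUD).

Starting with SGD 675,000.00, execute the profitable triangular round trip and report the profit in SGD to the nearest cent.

Profit: SGD 9,064.93

Profitable loop is SGD → HKD → AUD → SGD:
SGD 675,000.00 × 5.7973 = HKD 3,913,177.50
HKD 3,913,177.50 × 0.20306 = AUD 794,609.82
AUD 794,609.82 ÷ 1.1616 = SGD 684,064.93
Profit = SGD 684,064.93 − SGD 675,000.00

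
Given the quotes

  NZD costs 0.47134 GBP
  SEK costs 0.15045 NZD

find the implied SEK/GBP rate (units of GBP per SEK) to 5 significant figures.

1 SEK × 0.15045 = 0.15045 NZD
0.15045 NZD × 0.47134 = 0.0709131 GBP

SEK/GBP = 0.070913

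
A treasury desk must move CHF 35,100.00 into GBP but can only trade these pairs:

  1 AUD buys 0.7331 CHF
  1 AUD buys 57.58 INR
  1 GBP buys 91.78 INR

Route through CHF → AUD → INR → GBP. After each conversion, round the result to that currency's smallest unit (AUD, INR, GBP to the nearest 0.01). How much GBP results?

GBP 30,037.76

CHF 35,100.00 ÷ 0.7331 = AUD 47,878.87
AUD 47,878.87 × 57.58 = INR 2,756,865.33
INR 2,756,865.33 ÷ 91.78 = GBP 30,037.76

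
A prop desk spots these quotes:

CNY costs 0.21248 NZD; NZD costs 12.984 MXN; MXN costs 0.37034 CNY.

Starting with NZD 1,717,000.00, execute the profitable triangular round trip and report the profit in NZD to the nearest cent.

Profitable loop is NZD → MXN → CNY → NZD:
NZD 1,717,000.00 × 12.984 = MXN 22,293,528.00
MXN 22,293,528.00 × 0.37034 = CNY 8,256,185.16
CNY 8,256,185.16 × 0.21248 = NZD 1,754,274.22
Profit = NZD 1,754,274.22 − NZD 1,717,000.00

Profit: NZD 37,274.22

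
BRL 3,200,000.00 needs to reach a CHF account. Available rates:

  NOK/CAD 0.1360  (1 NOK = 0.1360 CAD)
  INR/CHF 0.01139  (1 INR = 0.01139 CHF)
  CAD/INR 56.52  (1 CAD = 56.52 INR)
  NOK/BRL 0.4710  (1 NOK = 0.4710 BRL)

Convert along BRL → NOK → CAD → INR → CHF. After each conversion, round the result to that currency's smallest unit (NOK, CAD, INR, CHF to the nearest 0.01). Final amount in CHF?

BRL 3,200,000.00 ÷ 0.4710 = NOK 6,794,055.20
NOK 6,794,055.20 × 0.1360 = CAD 923,991.51
CAD 923,991.51 × 56.52 = INR 52,224,000.15
INR 52,224,000.15 × 0.01139 = CHF 594,831.36

CHF 594,831.36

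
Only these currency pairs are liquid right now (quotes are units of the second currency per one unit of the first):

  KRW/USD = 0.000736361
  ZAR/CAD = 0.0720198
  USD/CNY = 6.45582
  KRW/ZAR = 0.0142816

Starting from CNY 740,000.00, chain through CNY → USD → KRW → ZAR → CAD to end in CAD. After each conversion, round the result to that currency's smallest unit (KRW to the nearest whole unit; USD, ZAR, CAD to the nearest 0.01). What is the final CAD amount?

CNY 740,000.00 ÷ 6.45582 = USD 114,625.25
USD 114,625.25 ÷ 0.000736361 = KRW 155,664,477
KRW 155,664,477 × 0.0142816 = ZAR 2,223,137.79
ZAR 2,223,137.79 × 0.0720198 = CAD 160,109.94

CAD 160,109.94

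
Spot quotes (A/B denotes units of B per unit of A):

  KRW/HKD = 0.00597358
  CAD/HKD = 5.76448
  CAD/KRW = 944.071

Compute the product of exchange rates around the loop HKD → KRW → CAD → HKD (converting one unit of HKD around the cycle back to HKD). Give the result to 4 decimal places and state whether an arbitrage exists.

1.0222 (arbitrage exists)

Around HKD → KRW → CAD → HKD: 1 ÷ 0.00597358 ÷ 944.071 × 5.76448 = 1.022165
Product > 1; profitable direction is HKD → KRW → CAD → HKD.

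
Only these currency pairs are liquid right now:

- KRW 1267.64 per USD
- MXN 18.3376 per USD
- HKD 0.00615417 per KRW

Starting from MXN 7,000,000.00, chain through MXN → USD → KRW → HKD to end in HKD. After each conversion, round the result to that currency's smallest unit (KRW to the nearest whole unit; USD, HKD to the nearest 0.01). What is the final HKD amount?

HKD 2,977,974.44

MXN 7,000,000.00 ÷ 18.3376 = USD 381,729.34
USD 381,729.34 × 1267.64 = KRW 483,895,381
KRW 483,895,381 × 0.00615417 = HKD 2,977,974.44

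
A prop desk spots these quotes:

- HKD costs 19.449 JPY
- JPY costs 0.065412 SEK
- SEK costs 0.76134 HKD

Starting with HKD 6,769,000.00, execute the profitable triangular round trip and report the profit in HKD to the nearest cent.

Profit: HKD 219,615.74

Profitable loop is HKD → SEK → JPY → HKD:
HKD 6,769,000.00 ÷ 0.76134 = SEK 8,890,902.88
SEK 8,890,902.88 ÷ 0.065412 = JPY 135,921,588
JPY 135,921,588 ÷ 19.449 = HKD 6,988,615.74
Profit = HKD 6,988,615.74 − HKD 6,769,000.00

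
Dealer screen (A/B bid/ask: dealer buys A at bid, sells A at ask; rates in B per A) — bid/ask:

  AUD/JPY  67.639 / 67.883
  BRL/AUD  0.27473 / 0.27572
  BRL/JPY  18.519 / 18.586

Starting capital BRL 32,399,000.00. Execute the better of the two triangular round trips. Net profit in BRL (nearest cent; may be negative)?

Best loop BRL → AUD → JPY → BRL:
BRL 32,399,000.00 × 0.27473 (sell BRL at bid) = AUD 8,900,977.27
AUD 8,900,977.27 × 67.639 (sell AUD at bid) = JPY 602,053,202
JPY 602,053,202 ÷ 18.586 (buy BRL at ask) = BRL 32,392,833.40

Net result: BRL -6,166.60 (no profitable arbitrage after spreads)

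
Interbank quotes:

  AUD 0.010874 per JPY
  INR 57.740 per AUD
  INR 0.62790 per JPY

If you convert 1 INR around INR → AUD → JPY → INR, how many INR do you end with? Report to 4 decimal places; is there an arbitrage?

Around INR → AUD → JPY → INR: 1 ÷ 57.740 ÷ 0.010874 × 0.62790 = 1.000056
Product ≈ 1 (deviation 0.006%, within rounding noise).

1.0001 (no arbitrage)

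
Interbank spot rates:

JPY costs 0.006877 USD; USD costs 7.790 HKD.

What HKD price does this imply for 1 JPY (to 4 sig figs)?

1 JPY × 0.006877 = 0.006877 USD
0.006877 USD × 7.790 = 0.0535718 HKD

JPY/HKD = 0.05357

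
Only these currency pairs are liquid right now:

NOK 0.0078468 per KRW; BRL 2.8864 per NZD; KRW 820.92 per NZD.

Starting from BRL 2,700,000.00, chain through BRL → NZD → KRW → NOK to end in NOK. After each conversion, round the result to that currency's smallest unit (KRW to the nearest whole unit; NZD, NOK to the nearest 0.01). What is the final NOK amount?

NOK 6,025,605.15

BRL 2,700,000.00 ÷ 2.8864 = NZD 935,421.29
NZD 935,421.29 × 820.92 = KRW 767,906,045
KRW 767,906,045 × 0.0078468 = NOK 6,025,605.15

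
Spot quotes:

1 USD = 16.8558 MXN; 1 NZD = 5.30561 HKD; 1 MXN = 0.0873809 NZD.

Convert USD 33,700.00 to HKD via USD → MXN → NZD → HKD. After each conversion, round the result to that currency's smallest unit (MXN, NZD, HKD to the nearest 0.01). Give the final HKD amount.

USD 33,700.00 × 16.8558 = MXN 568,040.46
MXN 568,040.46 × 0.0873809 = NZD 49,635.89
NZD 49,635.89 × 5.30561 = HKD 263,348.67

HKD 263,348.67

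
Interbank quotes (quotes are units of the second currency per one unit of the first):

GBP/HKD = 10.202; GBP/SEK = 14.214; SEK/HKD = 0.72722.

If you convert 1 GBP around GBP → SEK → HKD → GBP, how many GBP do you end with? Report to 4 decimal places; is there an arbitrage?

1.0132 (arbitrage exists)

Around GBP → SEK → HKD → GBP: 1 × 14.214 × 0.72722 ÷ 10.202 = 1.013204
Product > 1; profitable direction is GBP → SEK → HKD → GBP.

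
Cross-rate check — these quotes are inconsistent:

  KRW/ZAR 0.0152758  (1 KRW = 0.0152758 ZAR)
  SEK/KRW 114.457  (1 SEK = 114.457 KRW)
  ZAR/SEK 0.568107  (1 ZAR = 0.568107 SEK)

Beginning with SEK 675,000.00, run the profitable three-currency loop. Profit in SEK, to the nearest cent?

Profitable loop is SEK → ZAR → KRW → SEK:
SEK 675,000.00 ÷ 0.568107 = ZAR 1,188,156.46
ZAR 1,188,156.46 ÷ 0.0152758 = KRW 77,780,310
KRW 77,780,310 ÷ 114.457 = SEK 679,559.22
Profit = SEK 679,559.22 − SEK 675,000.00

Profit: SEK 4,559.22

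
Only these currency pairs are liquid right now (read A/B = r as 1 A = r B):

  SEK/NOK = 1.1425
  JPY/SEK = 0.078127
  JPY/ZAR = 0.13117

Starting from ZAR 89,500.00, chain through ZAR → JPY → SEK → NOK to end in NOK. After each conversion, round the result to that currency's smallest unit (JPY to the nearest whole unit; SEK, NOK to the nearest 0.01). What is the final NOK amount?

ZAR 89,500.00 ÷ 0.13117 = JPY 682,321
JPY 682,321 × 0.078127 = SEK 53,307.69
SEK 53,307.69 × 1.1425 = NOK 60,904.04

NOK 60,904.04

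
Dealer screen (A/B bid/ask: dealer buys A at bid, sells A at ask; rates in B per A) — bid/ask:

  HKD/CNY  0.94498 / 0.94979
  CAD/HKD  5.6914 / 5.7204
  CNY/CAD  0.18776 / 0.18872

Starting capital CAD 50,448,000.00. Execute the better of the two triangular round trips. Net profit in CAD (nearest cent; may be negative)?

Best loop CAD → HKD → CNY → CAD:
CAD 50,448,000.00 × 5.6914 (sell CAD at bid) = HKD 287,119,747.20
HKD 287,119,747.20 × 0.94498 (sell HKD at bid) = CNY 271,322,418.71
CNY 271,322,418.71 × 0.18776 (sell CNY at bid) = CAD 50,943,497.34

Net profit: CAD 495,497.34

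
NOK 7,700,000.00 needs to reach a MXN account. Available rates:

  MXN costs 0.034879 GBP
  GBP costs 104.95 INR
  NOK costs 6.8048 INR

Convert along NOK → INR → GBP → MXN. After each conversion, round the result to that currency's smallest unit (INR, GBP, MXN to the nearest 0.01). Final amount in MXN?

NOK 7,700,000.00 × 6.8048 = INR 52,396,960.00
INR 52,396,960.00 ÷ 104.95 = GBP 499,256.41
GBP 499,256.41 ÷ 0.034879 = MXN 14,313,954.24

MXN 14,313,954.24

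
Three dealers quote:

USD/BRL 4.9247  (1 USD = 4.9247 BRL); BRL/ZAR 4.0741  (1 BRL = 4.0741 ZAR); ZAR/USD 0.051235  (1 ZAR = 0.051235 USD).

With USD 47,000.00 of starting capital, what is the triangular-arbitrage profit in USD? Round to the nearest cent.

Profit: USD 1,314.34

Profitable loop is USD → BRL → ZAR → USD:
USD 47,000.00 × 4.9247 = BRL 231,460.90
BRL 231,460.90 × 4.0741 = ZAR 942,994.85
ZAR 942,994.85 × 0.051235 = USD 48,314.34
Profit = USD 48,314.34 − USD 47,000.00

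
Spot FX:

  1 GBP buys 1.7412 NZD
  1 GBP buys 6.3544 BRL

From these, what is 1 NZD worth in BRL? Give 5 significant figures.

1 NZD ÷ 1.7412 = 0.574317 GBP
0.574317 GBP × 6.3544 = 3.64944 BRL

NZD/BRL = 3.6494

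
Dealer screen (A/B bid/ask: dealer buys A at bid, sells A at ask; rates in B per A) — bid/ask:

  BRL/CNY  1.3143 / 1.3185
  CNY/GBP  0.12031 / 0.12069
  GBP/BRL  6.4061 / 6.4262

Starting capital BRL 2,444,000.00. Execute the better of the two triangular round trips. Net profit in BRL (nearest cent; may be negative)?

Net profit: BRL 31,660.86

Best loop BRL → CNY → GBP → BRL:
BRL 2,444,000.00 × 1.3143 (sell BRL at bid) = CNY 3,212,149.20
CNY 3,212,149.20 × 0.12031 (sell CNY at bid) = GBP 386,453.67
GBP 386,453.67 × 6.4061 (sell GBP at bid) = BRL 2,475,660.86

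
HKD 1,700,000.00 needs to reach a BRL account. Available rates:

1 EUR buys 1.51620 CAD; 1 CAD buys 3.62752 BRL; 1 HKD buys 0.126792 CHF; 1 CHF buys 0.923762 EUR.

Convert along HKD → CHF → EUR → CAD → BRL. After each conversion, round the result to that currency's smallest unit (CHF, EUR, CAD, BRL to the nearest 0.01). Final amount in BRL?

HKD 1,700,000.00 × 0.126792 = CHF 215,546.40
CHF 215,546.40 × 0.923762 = EUR 199,113.57
EUR 199,113.57 × 1.51620 = CAD 301,895.99
CAD 301,895.99 × 3.62752 = BRL 1,095,133.74

BRL 1,095,133.74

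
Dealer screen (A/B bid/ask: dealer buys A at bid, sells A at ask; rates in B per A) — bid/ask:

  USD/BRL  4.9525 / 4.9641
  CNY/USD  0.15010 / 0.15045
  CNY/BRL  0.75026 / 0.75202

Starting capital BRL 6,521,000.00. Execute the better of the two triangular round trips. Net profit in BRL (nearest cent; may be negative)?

Best loop BRL → USD → CNY → BRL:
BRL 6,521,000.00 ÷ 4.9641 (buy USD at ask) = USD 1,313,631.88
USD 1,313,631.88 ÷ 0.15045 (buy CNY at ask) = CNY 8,731,351.79
CNY 8,731,351.79 × 0.75026 (sell CNY at bid) = BRL 6,550,783.99

Net profit: BRL 29,783.99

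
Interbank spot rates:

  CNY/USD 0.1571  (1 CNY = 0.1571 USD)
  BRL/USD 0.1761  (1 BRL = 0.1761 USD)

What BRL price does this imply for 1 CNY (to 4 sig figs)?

1 CNY × 0.1571 = 0.1571 USD
0.1571 USD ÷ 0.1761 = 0.892107 BRL

CNY/BRL = 0.8921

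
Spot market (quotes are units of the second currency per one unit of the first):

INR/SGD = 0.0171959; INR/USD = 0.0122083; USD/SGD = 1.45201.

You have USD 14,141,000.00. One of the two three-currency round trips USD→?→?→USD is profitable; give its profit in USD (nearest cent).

Profitable loop is USD → SGD → INR → USD:
USD 14,141,000.00 × 1.45201 = SGD 20,532,873.41
SGD 20,532,873.41 ÷ 0.0171959 = INR 1,194,056,339.59
INR 1,194,056,339.59 × 0.0122083 = USD 14,577,398.01
Profit = USD 14,577,398.01 − USD 14,141,000.00

Profit: USD 436,398.01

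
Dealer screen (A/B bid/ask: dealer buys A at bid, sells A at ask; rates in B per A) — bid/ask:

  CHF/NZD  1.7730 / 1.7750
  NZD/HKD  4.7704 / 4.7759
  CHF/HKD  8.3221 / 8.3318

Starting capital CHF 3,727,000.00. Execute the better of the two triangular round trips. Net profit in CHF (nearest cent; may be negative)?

Best loop CHF → NZD → HKD → CHF:
CHF 3,727,000.00 × 1.7730 (sell CHF at bid) = NZD 6,607,971.00
NZD 6,607,971.00 × 4.7704 (sell NZD at bid) = HKD 31,522,664.86
HKD 31,522,664.86 ÷ 8.3318 (buy CHF at ask) = CHF 3,783,415.93

Net profit: CHF 56,415.93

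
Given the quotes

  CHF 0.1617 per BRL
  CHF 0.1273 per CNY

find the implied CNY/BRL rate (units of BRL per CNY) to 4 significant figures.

1 CNY × 0.1273 = 0.1273 CHF
0.1273 CHF ÷ 0.1617 = 0.78726 BRL

CNY/BRL = 0.7873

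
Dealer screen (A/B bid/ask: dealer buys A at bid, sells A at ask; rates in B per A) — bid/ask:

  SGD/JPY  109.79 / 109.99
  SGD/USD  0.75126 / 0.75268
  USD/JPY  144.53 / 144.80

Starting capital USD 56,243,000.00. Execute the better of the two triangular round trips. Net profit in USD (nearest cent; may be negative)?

Best loop USD → SGD → JPY → USD:
USD 56,243,000.00 ÷ 0.75268 (buy SGD at ask) = SGD 74,723,654.14
SGD 74,723,654.14 × 109.79 (sell SGD at bid) = JPY 8,203,909,988
JPY 8,203,909,988 ÷ 144.80 (buy USD at ask) = USD 56,656,836.94

Net profit: USD 413,836.94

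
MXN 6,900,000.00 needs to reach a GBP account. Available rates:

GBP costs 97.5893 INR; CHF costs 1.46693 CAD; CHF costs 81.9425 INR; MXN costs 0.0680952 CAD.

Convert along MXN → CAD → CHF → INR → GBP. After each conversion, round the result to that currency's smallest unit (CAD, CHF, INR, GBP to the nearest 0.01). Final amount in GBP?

MXN 6,900,000.00 × 0.0680952 = CAD 469,856.88
CAD 469,856.88 ÷ 1.46693 = CHF 320,299.46
CHF 320,299.46 × 81.9425 = INR 26,246,138.50
INR 26,246,138.50 ÷ 97.5893 = GBP 268,944.84

GBP 268,944.84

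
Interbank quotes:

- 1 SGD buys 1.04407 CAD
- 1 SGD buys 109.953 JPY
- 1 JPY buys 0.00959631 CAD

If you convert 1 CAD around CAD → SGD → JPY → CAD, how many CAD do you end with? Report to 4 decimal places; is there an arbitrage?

Around CAD → SGD → JPY → CAD: 1 ÷ 1.04407 × 109.953 × 0.00959631 = 1.010606
Product > 1; profitable direction is CAD → SGD → JPY → CAD.

1.0106 (arbitrage exists)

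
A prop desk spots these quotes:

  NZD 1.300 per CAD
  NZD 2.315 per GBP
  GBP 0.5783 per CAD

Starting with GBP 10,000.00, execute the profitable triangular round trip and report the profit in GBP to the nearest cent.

Profitable loop is GBP → NZD → CAD → GBP:
GBP 10,000.00 × 2.315 = NZD 23,150.00
NZD 23,150.00 ÷ 1.300 = CAD 17,807.69
CAD 17,807.69 × 0.5783 = GBP 10,298.19
Profit = GBP 10,298.19 − GBP 10,000.00

Profit: GBP 298.19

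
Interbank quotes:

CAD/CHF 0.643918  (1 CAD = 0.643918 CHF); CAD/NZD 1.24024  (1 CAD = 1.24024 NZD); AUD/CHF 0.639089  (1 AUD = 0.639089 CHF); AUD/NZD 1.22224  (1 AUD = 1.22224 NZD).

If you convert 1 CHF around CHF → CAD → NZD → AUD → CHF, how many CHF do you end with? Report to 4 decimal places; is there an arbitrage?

Around CHF → CAD → NZD → AUD → CHF: 1 ÷ 0.643918 × 1.24024 ÷ 1.22224 × 0.639089 = 1.007117
Product > 1; profitable direction is CHF → CAD → NZD → AUD → CHF.

1.0071 (arbitrage exists)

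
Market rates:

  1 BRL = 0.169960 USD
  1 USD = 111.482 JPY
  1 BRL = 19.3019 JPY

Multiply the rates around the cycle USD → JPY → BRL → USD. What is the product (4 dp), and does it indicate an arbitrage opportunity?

0.9816 (arbitrage exists)

Around USD → JPY → BRL → USD: 1 × 111.482 ÷ 19.3019 × 0.169960 = 0.981638
Product < 1; profitable direction is USD → BRL → JPY → USD.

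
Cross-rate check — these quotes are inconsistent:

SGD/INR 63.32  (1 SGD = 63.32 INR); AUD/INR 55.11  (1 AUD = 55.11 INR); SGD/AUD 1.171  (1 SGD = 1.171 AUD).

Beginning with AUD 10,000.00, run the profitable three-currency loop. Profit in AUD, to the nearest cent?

Profitable loop is AUD → INR → SGD → AUD:
AUD 10,000.00 × 55.11 = INR 551,100.00
INR 551,100.00 ÷ 63.32 = SGD 8,703.41
SGD 8,703.41 × 1.171 = AUD 10,191.69
Profit = AUD 10,191.69 − AUD 10,000.00

Profit: AUD 191.69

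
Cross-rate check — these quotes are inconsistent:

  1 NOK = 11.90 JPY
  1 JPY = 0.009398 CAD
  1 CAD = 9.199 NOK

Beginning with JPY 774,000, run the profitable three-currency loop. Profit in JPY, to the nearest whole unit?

Profit: JPY 22,277

Profitable loop is JPY → CAD → NOK → JPY:
JPY 774,000 × 0.009398 = CAD 7,274.05
CAD 7,274.05 × 9.199 = NOK 66,914.00
NOK 66,914.00 × 11.90 = JPY 796,277
Profit = JPY 796,277 − JPY 774,000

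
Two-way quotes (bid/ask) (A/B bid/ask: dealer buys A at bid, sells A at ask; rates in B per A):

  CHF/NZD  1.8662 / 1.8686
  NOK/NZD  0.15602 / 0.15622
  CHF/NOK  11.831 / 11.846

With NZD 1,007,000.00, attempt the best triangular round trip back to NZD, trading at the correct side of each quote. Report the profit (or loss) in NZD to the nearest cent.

Net profit: NZD 8,498.52

Best loop NZD → NOK → CHF → NZD:
NZD 1,007,000.00 ÷ 0.15622 (buy NOK at ask) = NOK 6,446,037.64
NOK 6,446,037.64 ÷ 11.846 (buy CHF at ask) = CHF 544,153.10
CHF 544,153.10 × 1.8662 (sell CHF at bid) = NZD 1,015,498.52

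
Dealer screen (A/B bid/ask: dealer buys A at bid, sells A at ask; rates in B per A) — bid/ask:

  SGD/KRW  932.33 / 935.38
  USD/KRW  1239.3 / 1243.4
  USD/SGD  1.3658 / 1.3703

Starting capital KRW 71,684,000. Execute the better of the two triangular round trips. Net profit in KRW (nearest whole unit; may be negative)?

Best loop KRW → USD → SGD → KRW:
KRW 71,684,000 ÷ 1243.4 (buy USD at ask) = USD 57,651.60
USD 57,651.60 × 1.3658 (sell USD at bid) = SGD 78,740.56
SGD 78,740.56 × 932.33 (sell SGD at bid) = KRW 73,412,182

Net profit: KRW 1,728,182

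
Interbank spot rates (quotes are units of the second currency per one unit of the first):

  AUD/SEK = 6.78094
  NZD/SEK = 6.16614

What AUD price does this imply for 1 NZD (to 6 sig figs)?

NZD/AUD = 0.909334

1 NZD × 6.16614 = 6.16614 SEK
6.16614 SEK ÷ 6.78094 = 0.909334 AUD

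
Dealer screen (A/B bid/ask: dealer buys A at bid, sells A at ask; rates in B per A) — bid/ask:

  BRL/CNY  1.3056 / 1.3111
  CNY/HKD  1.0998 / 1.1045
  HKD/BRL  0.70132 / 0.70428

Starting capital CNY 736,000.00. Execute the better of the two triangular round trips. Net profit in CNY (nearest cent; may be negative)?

Best loop CNY → HKD → BRL → CNY:
CNY 736,000.00 × 1.0998 (sell CNY at bid) = HKD 809,452.80
HKD 809,452.80 × 0.70132 (sell HKD at bid) = BRL 567,685.44
BRL 567,685.44 × 1.3056 (sell BRL at bid) = CNY 741,170.11

Net profit: CNY 5,170.11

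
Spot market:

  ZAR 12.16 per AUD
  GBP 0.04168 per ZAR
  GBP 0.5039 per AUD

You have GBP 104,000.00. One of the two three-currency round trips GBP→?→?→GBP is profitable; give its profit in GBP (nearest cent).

Profitable loop is GBP → AUD → ZAR → GBP:
GBP 104,000.00 ÷ 0.5039 = AUD 206,390.16
AUD 206,390.16 × 12.16 = ZAR 2,509,704.31
ZAR 2,509,704.31 × 0.04168 = GBP 104,604.48
Profit = GBP 104,604.48 − GBP 104,000.00

Profit: GBP 604.48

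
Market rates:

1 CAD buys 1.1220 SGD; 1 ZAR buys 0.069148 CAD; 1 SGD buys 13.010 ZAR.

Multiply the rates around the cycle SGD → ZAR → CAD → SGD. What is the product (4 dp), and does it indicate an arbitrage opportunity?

1.0094 (arbitrage exists)

Around SGD → ZAR → CAD → SGD: 1 × 13.010 × 0.069148 × 1.1220 = 1.009369
Product > 1; profitable direction is SGD → ZAR → CAD → SGD.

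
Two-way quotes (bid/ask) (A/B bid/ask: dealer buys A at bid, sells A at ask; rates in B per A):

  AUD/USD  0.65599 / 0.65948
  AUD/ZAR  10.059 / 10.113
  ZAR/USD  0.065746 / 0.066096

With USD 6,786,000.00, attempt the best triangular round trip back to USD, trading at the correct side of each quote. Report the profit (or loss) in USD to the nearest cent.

Best loop USD → AUD → ZAR → USD:
USD 6,786,000.00 ÷ 0.65948 (buy AUD at ask) = AUD 10,289,925.40
AUD 10,289,925.40 × 10.059 (sell AUD at bid) = ZAR 103,506,359.56
ZAR 103,506,359.56 × 0.065746 (sell ZAR at bid) = USD 6,805,129.12

Net profit: USD 19,129.12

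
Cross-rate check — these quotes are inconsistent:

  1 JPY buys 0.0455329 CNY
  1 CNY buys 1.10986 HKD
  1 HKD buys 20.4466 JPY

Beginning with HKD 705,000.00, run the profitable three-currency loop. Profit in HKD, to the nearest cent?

Profitable loop is HKD → JPY → CNY → HKD:
HKD 705,000.00 × 20.4466 = JPY 14,414,853
JPY 14,414,853 × 0.0455329 = CNY 656,350.06
CNY 656,350.06 × 1.10986 = HKD 728,456.68
Profit = HKD 728,456.68 − HKD 705,000.00

Profit: HKD 23,456.68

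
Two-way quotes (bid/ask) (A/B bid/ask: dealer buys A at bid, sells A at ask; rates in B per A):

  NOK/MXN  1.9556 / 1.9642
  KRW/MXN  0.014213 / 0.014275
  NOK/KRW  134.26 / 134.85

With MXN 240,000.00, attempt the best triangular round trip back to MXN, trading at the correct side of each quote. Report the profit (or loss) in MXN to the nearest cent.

Net profit: MXN 3,817.12

Best loop MXN → KRW → NOK → MXN:
MXN 240,000.00 ÷ 0.014275 (buy KRW at ask) = KRW 16,812,609
KRW 16,812,609 ÷ 134.85 (buy NOK at ask) = NOK 124,676.38
NOK 124,676.38 × 1.9556 (sell NOK at bid) = MXN 243,817.12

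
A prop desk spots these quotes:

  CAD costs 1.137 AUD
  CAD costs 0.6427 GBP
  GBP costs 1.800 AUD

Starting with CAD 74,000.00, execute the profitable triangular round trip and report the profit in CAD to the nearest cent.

Profitable loop is CAD → GBP → AUD → CAD:
CAD 74,000.00 × 0.6427 = GBP 47,559.80
GBP 47,559.80 × 1.800 = AUD 85,607.64
AUD 85,607.64 ÷ 1.137 = CAD 75,292.56
Profit = CAD 75,292.56 − CAD 74,000.00

Profit: CAD 1,292.56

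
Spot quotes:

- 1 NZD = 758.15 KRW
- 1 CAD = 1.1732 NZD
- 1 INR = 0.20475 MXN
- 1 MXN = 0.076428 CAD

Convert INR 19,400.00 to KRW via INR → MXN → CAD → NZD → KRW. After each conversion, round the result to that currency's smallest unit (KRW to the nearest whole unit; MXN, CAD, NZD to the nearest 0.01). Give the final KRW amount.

KRW 270,023

INR 19,400.00 × 0.20475 = MXN 3,972.15
MXN 3,972.15 × 0.076428 = CAD 303.58
CAD 303.58 × 1.1732 = NZD 356.16
NZD 356.16 × 758.15 = KRW 270,023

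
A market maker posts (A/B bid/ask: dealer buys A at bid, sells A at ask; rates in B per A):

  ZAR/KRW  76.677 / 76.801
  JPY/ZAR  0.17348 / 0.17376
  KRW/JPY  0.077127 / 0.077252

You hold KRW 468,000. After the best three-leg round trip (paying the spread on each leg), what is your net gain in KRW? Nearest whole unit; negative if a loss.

Best loop KRW → JPY → ZAR → KRW:
KRW 468,000 × 0.077127 (sell KRW at bid) = JPY 36,095
JPY 36,095 × 0.17348 (sell JPY at bid) = ZAR 6,261.84
ZAR 6,261.84 × 76.677 (sell ZAR at bid) = KRW 480,139

Net profit: KRW 12,139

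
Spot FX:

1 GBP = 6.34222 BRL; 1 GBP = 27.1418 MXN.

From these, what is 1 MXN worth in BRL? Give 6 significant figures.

MXN/BRL = 0.233670

1 MXN ÷ 27.1418 = 0.0368435 GBP
0.0368435 GBP × 6.34222 = 0.23367 BRL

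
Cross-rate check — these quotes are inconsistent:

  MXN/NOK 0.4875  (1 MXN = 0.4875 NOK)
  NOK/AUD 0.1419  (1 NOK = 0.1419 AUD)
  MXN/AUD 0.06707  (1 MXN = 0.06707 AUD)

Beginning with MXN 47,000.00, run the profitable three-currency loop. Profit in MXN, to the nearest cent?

Profitable loop is MXN → NOK → AUD → MXN:
MXN 47,000.00 × 0.4875 = NOK 22,912.50
NOK 22,912.50 × 0.1419 = AUD 3,251.28
AUD 3,251.28 ÷ 0.06707 = MXN 48,475.98
Profit = MXN 48,475.98 − MXN 47,000.00

Profit: MXN 1,475.98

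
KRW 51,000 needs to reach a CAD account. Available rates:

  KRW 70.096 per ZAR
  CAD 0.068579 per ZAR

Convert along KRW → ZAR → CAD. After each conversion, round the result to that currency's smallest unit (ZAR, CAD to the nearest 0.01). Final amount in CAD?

KRW 51,000 ÷ 70.096 = ZAR 727.57
ZAR 727.57 × 0.068579 = CAD 49.90

CAD 49.90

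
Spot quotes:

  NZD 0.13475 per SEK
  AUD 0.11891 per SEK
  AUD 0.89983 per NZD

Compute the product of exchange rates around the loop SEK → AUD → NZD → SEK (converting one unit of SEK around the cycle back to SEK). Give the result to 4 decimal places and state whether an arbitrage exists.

Around SEK → AUD → NZD → SEK: 1 × 0.11891 ÷ 0.89983 ÷ 0.13475 = 0.980684
Product < 1; profitable direction is SEK → NZD → AUD → SEK.

0.9807 (arbitrage exists)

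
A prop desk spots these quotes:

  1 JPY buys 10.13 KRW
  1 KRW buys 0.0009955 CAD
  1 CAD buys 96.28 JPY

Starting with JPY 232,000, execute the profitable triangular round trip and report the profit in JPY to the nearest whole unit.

Profit: JPY 6,947

Profitable loop is JPY → CAD → KRW → JPY:
JPY 232,000 ÷ 96.28 = CAD 2,409.64
CAD 2,409.64 ÷ 0.0009955 = KRW 2,420,531
KRW 2,420,531 ÷ 10.13 = JPY 238,947
Profit = JPY 238,947 − JPY 232,000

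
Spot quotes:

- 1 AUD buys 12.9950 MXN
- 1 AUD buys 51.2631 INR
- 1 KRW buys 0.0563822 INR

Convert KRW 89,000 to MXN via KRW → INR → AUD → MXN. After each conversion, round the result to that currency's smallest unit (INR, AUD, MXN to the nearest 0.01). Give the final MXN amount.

MXN 1,272.08

KRW 89,000 × 0.0563822 = INR 5,018.02
INR 5,018.02 ÷ 51.2631 = AUD 97.89
AUD 97.89 × 12.9950 = MXN 1,272.08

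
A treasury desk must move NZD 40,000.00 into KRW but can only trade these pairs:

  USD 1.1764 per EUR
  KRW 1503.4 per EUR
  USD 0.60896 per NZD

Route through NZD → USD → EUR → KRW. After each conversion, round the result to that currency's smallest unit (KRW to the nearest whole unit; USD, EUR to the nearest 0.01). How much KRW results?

KRW 31,129,220

NZD 40,000.00 × 0.60896 = USD 24,358.40
USD 24,358.40 ÷ 1.1764 = EUR 20,705.88
EUR 20,705.88 × 1503.4 = KRW 31,129,220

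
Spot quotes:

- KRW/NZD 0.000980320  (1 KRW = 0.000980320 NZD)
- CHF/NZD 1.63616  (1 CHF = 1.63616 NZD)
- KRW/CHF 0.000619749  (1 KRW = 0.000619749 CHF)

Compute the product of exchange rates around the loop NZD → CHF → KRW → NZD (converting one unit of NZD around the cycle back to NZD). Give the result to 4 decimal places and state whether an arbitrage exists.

Around NZD → CHF → KRW → NZD: 1 ÷ 1.63616 ÷ 0.000619749 × 0.000980320 = 0.966777
Product < 1; profitable direction is NZD → KRW → CHF → NZD.

0.9668 (arbitrage exists)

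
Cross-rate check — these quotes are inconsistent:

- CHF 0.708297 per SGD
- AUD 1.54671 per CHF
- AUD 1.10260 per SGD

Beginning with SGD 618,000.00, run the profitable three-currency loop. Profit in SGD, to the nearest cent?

Profit: SGD 3,988.23

Profitable loop is SGD → AUD → CHF → SGD:
SGD 618,000.00 × 1.10260 = AUD 681,406.80
AUD 681,406.80 ÷ 1.54671 = CHF 440,552.40
CHF 440,552.40 ÷ 0.708297 = SGD 621,988.23
Profit = SGD 621,988.23 − SGD 618,000.00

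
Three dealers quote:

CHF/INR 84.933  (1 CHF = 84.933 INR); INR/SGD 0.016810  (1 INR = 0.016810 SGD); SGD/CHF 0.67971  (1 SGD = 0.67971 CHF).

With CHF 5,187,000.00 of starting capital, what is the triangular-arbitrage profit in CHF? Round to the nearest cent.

Profitable loop is CHF → SGD → INR → CHF:
CHF 5,187,000.00 ÷ 0.67971 = SGD 7,631,195.66
SGD 7,631,195.66 ÷ 0.016810 = INR 453,967,617.90
INR 453,967,617.90 ÷ 84.933 = CHF 5,345,008.63
Profit = CHF 5,345,008.63 − CHF 5,187,000.00

Profit: CHF 158,008.63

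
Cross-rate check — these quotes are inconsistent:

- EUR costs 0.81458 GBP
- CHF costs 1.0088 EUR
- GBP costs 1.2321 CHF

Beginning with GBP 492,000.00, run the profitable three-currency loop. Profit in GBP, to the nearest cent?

Profit: GBP 6,138.23

Profitable loop is GBP → CHF → EUR → GBP:
GBP 492,000.00 × 1.2321 = CHF 606,193.20
CHF 606,193.20 × 1.0088 = EUR 611,527.70
EUR 611,527.70 × 0.81458 = GBP 498,138.23
Profit = GBP 498,138.23 − GBP 492,000.00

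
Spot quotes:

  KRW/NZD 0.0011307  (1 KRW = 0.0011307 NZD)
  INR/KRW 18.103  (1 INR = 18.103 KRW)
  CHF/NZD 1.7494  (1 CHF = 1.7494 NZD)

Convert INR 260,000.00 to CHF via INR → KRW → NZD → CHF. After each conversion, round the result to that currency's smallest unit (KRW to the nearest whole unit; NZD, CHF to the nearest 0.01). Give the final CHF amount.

INR 260,000.00 × 18.103 = KRW 4,706,780
KRW 4,706,780 × 0.0011307 = NZD 5,321.96
NZD 5,321.96 ÷ 1.7494 = CHF 3,042.16

CHF 3,042.16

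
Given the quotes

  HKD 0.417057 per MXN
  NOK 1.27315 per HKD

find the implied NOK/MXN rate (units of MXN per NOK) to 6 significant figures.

1 NOK ÷ 1.27315 = 0.785453 HKD
0.785453 HKD ÷ 0.417057 = 1.88332 MXN

NOK/MXN = 1.88332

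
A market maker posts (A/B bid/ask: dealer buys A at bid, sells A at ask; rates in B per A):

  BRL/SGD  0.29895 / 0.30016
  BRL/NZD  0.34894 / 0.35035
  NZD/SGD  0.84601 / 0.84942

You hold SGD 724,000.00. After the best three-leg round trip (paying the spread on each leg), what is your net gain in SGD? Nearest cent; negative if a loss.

Best loop SGD → NZD → BRL → SGD:
SGD 724,000.00 ÷ 0.84942 (buy NZD at ask) = NZD 852,346.31
NZD 852,346.31 ÷ 0.35035 (buy BRL at ask) = BRL 2,432,842.32
BRL 2,432,842.32 × 0.29895 (sell BRL at bid) = SGD 727,298.21

Net profit: SGD 3,298.21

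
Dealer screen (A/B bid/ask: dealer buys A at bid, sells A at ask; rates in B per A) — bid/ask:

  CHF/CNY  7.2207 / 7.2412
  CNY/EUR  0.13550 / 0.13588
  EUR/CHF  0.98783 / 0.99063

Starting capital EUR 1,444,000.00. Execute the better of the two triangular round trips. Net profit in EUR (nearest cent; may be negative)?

Net profit: EUR 37,459.00

Best loop EUR → CNY → CHF → EUR:
EUR 1,444,000.00 ÷ 0.13588 (buy CNY at ask) = CNY 10,627,023.84
CNY 10,627,023.84 ÷ 7.2412 (buy CHF at ask) = CHF 1,467,577.73
CHF 1,467,577.73 ÷ 0.99063 (buy EUR at ask) = EUR 1,481,459.00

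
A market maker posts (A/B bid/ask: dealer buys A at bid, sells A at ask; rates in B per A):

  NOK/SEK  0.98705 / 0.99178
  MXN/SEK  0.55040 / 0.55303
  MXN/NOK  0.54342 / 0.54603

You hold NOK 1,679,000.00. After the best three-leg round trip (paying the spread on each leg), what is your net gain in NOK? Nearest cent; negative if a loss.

Net profit: NOK 27,464.55

Best loop NOK → MXN → SEK → NOK:
NOK 1,679,000.00 ÷ 0.54603 (buy MXN at ask) = MXN 3,074,922.62
MXN 3,074,922.62 × 0.55040 (sell MXN at bid) = SEK 1,692,437.41
SEK 1,692,437.41 ÷ 0.99178 (buy NOK at ask) = NOK 1,706,464.55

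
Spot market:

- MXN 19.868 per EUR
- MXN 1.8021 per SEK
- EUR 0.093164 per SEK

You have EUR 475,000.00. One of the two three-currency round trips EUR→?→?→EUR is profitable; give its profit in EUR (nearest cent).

Profit: EUR 12,884.48

Profitable loop is EUR → MXN → SEK → EUR:
EUR 475,000.00 × 19.868 = MXN 9,437,300.00
MXN 9,437,300.00 ÷ 1.8021 = SEK 5,236,834.80
SEK 5,236,834.80 × 0.093164 = EUR 487,884.48
Profit = EUR 487,884.48 − EUR 475,000.00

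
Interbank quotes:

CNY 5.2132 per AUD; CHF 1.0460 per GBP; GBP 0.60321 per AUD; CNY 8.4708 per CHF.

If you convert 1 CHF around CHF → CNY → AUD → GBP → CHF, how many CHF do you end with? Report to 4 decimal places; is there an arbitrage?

1.0252 (arbitrage exists)

Around CHF → CNY → AUD → GBP → CHF: 1 × 8.4708 ÷ 5.2132 × 0.60321 × 1.0460 = 1.025228
Product > 1; profitable direction is CHF → CNY → AUD → GBP → CHF.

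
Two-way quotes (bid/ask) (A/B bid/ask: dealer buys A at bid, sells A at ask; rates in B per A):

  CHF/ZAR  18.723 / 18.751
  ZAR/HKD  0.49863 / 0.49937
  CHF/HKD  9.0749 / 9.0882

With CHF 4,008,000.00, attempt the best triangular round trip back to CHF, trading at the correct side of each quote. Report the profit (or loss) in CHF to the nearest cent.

Best loop CHF → ZAR → HKD → CHF:
CHF 4,008,000.00 × 18.723 (sell CHF at bid) = ZAR 75,041,784.00
ZAR 75,041,784.00 × 0.49863 (sell ZAR at bid) = HKD 37,418,084.76
HKD 37,418,084.76 ÷ 9.0882 (buy CHF at ask) = CHF 4,117,216.25

Net profit: CHF 109,216.25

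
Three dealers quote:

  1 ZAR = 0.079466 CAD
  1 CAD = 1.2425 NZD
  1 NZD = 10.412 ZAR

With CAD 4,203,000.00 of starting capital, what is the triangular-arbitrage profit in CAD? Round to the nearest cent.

Profitable loop is CAD → NZD → ZAR → CAD:
CAD 4,203,000.00 × 1.2425 = NZD 5,222,227.50
NZD 5,222,227.50 × 10.412 = ZAR 54,373,832.73
ZAR 54,373,832.73 × 0.079466 = CAD 4,320,870.99
Profit = CAD 4,320,870.99 − CAD 4,203,000.00

Profit: CAD 117,870.99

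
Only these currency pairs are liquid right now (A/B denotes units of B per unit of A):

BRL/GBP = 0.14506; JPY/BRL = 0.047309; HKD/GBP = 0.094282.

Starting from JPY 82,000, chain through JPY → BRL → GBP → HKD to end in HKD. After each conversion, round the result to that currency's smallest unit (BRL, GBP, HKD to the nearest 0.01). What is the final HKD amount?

HKD 5,968.69

JPY 82,000 × 0.047309 = BRL 3,879.34
BRL 3,879.34 × 0.14506 = GBP 562.74
GBP 562.74 ÷ 0.094282 = HKD 5,968.69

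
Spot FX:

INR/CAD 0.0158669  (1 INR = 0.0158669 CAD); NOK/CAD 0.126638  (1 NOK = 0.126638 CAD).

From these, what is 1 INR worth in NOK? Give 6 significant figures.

INR/NOK = 0.125293

1 INR × 0.0158669 = 0.0158669 CAD
0.0158669 CAD ÷ 0.126638 = 0.125293 NOK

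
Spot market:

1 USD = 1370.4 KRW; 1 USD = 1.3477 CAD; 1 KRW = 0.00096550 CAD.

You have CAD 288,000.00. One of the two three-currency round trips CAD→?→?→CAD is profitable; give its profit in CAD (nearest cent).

Profitable loop is CAD → KRW → USD → CAD:
CAD 288,000.00 ÷ 0.00096550 = KRW 298,291,041
KRW 298,291,041 ÷ 1370.4 = USD 217,667.13
USD 217,667.13 × 1.3477 = CAD 293,350.00
Profit = CAD 293,350.00 − CAD 288,000.00

Profit: CAD 5,350.00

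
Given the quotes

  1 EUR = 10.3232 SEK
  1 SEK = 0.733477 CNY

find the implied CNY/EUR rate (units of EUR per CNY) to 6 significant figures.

CNY/EUR = 0.132068

1 CNY ÷ 0.733477 = 1.36337 SEK
1.36337 SEK ÷ 10.3232 = 0.132068 EUR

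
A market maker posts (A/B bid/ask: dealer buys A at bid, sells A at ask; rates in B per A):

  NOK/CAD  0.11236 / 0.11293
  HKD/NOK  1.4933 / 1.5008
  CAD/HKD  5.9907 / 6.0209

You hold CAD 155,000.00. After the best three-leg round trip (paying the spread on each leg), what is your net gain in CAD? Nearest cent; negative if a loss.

Net profit: CAD 800.22

Best loop CAD → HKD → NOK → CAD:
CAD 155,000.00 × 5.9907 (sell CAD at bid) = HKD 928,558.50
HKD 928,558.50 × 1.4933 (sell HKD at bid) = NOK 1,386,616.41
NOK 1,386,616.41 × 0.11236 (sell NOK at bid) = CAD 155,800.22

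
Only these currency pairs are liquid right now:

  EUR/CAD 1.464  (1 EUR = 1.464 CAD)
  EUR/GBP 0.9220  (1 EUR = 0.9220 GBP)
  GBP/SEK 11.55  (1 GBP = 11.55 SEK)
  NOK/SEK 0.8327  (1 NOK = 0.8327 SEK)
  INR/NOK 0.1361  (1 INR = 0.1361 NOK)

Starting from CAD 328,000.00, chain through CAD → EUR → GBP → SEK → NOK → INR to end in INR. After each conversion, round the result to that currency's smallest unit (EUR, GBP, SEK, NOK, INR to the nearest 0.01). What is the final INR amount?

CAD 328,000.00 ÷ 1.464 = EUR 224,043.72
EUR 224,043.72 × 0.9220 = GBP 206,568.31
GBP 206,568.31 × 11.55 = SEK 2,385,863.98
SEK 2,385,863.98 ÷ 0.8327 = NOK 2,865,214.34
NOK 2,865,214.34 ÷ 0.1361 = INR 21,052,272.89

INR 21,052,272.89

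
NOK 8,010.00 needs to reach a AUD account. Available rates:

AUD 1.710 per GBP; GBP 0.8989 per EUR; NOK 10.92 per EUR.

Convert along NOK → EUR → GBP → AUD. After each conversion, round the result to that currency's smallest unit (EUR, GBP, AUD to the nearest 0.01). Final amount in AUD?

NOK 8,010.00 ÷ 10.92 = EUR 733.52
EUR 733.52 × 0.8989 = GBP 659.36
GBP 659.36 × 1.710 = AUD 1,127.51

AUD 1,127.51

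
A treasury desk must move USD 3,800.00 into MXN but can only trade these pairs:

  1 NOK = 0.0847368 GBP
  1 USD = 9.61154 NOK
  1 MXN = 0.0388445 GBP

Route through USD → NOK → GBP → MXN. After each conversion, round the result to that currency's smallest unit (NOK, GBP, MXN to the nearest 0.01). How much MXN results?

USD 3,800.00 × 9.61154 = NOK 36,523.85
NOK 36,523.85 × 0.0847368 = GBP 3,094.91
GBP 3,094.91 ÷ 0.0388445 = MXN 79,674.34

MXN 79,674.34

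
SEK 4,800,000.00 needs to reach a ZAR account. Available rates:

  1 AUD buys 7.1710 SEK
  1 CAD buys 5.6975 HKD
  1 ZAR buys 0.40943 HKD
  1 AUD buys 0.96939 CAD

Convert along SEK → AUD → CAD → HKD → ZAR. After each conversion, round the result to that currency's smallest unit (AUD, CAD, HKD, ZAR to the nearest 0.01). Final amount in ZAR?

ZAR 9,029,521.24

SEK 4,800,000.00 ÷ 7.1710 = AUD 669,362.71
AUD 669,362.71 × 0.96939 = CAD 648,873.52
CAD 648,873.52 × 5.6975 = HKD 3,696,956.88
HKD 3,696,956.88 ÷ 0.40943 = ZAR 9,029,521.24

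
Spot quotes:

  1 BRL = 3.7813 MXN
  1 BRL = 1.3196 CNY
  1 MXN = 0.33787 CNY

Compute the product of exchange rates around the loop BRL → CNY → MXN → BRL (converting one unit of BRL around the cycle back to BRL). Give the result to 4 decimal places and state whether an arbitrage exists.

1.0329 (arbitrage exists)

Around BRL → CNY → MXN → BRL: 1 × 1.3196 ÷ 0.33787 ÷ 3.7813 = 1.032884
Product > 1; profitable direction is BRL → CNY → MXN → BRL.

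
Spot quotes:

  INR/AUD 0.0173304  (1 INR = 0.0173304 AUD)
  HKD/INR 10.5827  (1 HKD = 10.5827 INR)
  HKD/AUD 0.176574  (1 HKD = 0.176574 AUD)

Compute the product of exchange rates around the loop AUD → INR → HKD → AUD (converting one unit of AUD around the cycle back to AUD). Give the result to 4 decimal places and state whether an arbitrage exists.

0.9628 (arbitrage exists)

Around AUD → INR → HKD → AUD: 1 ÷ 0.0173304 ÷ 10.5827 × 0.176574 = 0.962768
Product < 1; profitable direction is AUD → HKD → INR → AUD.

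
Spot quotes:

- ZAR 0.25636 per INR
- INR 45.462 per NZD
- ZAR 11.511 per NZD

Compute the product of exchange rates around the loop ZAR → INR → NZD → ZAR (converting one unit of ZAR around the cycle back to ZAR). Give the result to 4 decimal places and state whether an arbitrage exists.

0.9877 (arbitrage exists)

Around ZAR → INR → NZD → ZAR: 1 ÷ 0.25636 ÷ 45.462 × 11.511 = 0.987675
Product < 1; profitable direction is ZAR → NZD → INR → ZAR.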